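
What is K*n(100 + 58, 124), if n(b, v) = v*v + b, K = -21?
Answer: -326214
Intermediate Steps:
n(b, v) = b + v² (n(b, v) = v² + b = b + v²)
K*n(100 + 58, 124) = -21*((100 + 58) + 124²) = -21*(158 + 15376) = -21*15534 = -326214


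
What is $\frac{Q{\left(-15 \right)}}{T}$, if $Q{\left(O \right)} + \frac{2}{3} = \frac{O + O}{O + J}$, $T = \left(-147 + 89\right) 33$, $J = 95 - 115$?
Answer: $- \frac{2}{20097} \approx -9.9517 \cdot 10^{-5}$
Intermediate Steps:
$J = -20$
$T = -1914$ ($T = \left(-58\right) 33 = -1914$)
$Q{\left(O \right)} = - \frac{2}{3} + \frac{2 O}{-20 + O}$ ($Q{\left(O \right)} = - \frac{2}{3} + \frac{O + O}{O - 20} = - \frac{2}{3} + \frac{2 O}{-20 + O}$)
$\frac{Q{\left(-15 \right)}}{T} = \frac{\frac{4}{3} \frac{1}{-20 - 15} \left(10 - 15\right)}{-1914} = \frac{4}{3} \frac{1}{-35} \left(-5\right) \left(- \frac{1}{1914}\right) = \frac{4}{3} \left(- \frac{1}{35}\right) \left(-5\right) \left(- \frac{1}{1914}\right) = \frac{4}{21} \left(- \frac{1}{1914}\right) = - \frac{2}{20097}$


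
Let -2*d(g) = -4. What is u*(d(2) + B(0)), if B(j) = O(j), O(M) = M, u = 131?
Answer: 262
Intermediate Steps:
d(g) = 2 (d(g) = -½*(-4) = 2)
B(j) = j
u*(d(2) + B(0)) = 131*(2 + 0) = 131*2 = 262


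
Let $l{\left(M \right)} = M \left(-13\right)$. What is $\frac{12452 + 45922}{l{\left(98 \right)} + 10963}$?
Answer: $\frac{58374}{9689} \approx 6.0248$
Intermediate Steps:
$l{\left(M \right)} = - 13 M$
$\frac{12452 + 45922}{l{\left(98 \right)} + 10963} = \frac{12452 + 45922}{\left(-13\right) 98 + 10963} = \frac{58374}{-1274 + 10963} = \frac{58374}{9689}$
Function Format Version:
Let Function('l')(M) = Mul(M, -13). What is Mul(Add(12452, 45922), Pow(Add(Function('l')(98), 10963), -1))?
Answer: Rational(58374, 9689) ≈ 6.0248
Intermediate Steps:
Function('l')(M) = Mul(-13, M)
Mul(Add(12452, 45922), Pow(Add(Function('l')(98), 10963), -1)) = Mul(Add(12452, 45922), Pow(Add(Mul(-13, 98), 10963), -1)) = Mul(58374, Pow(Add(-1274, 10963), -1)) = Mul(58374, Pow(9689, -1)) = Mul(58374, Rational(1, 9689)) = Rational(58374, 9689)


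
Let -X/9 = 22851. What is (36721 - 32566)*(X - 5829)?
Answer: -878732640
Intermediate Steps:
X = -205659 (X = -9*22851 = -205659)
(36721 - 32566)*(X - 5829) = (36721 - 32566)*(-205659 - 5829) = 4155*(-211488) = -878732640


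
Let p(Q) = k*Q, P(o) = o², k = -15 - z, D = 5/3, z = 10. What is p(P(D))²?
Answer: 390625/81 ≈ 4822.5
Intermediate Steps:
D = 5/3 (D = 5*(⅓) = 5/3 ≈ 1.6667)
k = -25 (k = -15 - 1*10 = -15 - 10 = -25)
p(Q) = -25*Q
p(P(D))² = (-25*(5/3)²)² = (-25*25/9)² = (-625/9)² = 390625/81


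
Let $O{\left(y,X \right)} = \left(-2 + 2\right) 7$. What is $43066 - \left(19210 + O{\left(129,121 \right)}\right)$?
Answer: $23856$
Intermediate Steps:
$O{\left(y,X \right)} = 0$ ($O{\left(y,X \right)} = 0 \cdot 7 = 0$)
$43066 - \left(19210 + O{\left(129,121 \right)}\right) = 43066 - \left(19210 + 0\right) = 43066 - 19210 = 23856$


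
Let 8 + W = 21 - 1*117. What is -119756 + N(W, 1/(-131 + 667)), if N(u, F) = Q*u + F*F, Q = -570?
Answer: -17374512895/287296 ≈ -60476.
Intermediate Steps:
W = -104 (W = -8 + (21 - 1*117) = -8 + (21 - 117) = -8 - 96 = -104)
N(u, F) = F**2 - 570*u (N(u, F) = -570*u + F*F = -570*u + F**2 = F**2 - 570*u)
-119756 + N(W, 1/(-131 + 667)) = -119756 + ((1/(-131 + 667))**2 - 570*(-104)) = -119756 + ((1/536)**2 + 59280) = -119756 + (1/287296 + 59280) = -119756 + 17030906881/287296 = -17374512895/287296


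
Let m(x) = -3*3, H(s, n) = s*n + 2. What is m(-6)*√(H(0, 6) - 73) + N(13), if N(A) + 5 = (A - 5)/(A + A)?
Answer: -61/13 - 9*I*√71 ≈ -4.6923 - 75.835*I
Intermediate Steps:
H(s, n) = 2 + n*s (H(s, n) = n*s + 2 = 2 + n*s)
m(x) = -9
N(A) = -5 + (-5 + A)/(2*A) (N(A) = -5 + (A - 5)/(A + A) = -5 + (-5 + A)/((2*A)) = -5 + (-5 + A)*(1/(2*A)) = -5 + (-5 + A)/(2*A))
m(-6)*√(H(0, 6) - 73) + N(13) = -9*√((2 + 6*0) - 73) + (½)*(-5 - 9*13)/13 = -9*√((2 + 0) - 73) + (½)*(1/13)*(-5 - 117) = -9*√(2 - 73) + (½)*(1/13)*(-122) = -9*I*√71 - 61/13 = -61/13 - 9*I*√71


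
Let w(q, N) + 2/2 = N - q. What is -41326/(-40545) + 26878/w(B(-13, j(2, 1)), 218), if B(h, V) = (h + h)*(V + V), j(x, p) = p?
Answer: 1100885204/10906605 ≈ 100.94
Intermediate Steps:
B(h, V) = 4*V*h (B(h, V) = (2*h)*(2*V) = 4*V*h)
w(q, N) = -1 + N - q (w(q, N) = -1 + (N - q) = -1 + N - q)
-41326/(-40545) + 26878/w(B(-13, j(2, 1)), 218) = -41326/(-40545) + 26878/(-1 + 218 - 4*(-13)) = -41326*(-1/40545) + 26878/(-1 + 218 - 1*(-52)) = 41326/40545 + 26878/(-1 + 218 + 52) = 41326/40545 + 26878/269 = 1100885204/10906605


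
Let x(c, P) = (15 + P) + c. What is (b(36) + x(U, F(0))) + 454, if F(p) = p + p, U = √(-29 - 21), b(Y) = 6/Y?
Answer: 2815/6 + 5*I*√2 ≈ 469.17 + 7.0711*I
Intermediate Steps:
U = 5*I*√2 (U = √(-50) = 5*I*√2 ≈ 7.0711*I)
F(p) = 2*p
x(c, P) = 15 + P + c
(b(36) + x(U, F(0))) + 454 = (6/36 + (15 + 2*0 + 5*I*√2)) + 454 = (6*(1/36) + (15 + 0 + 5*I*√2)) + 454 = (⅙ + (15 + 5*I*√2)) + 454 = (91/6 + 5*I*√2) + 454 = 2815/6 + 5*I*√2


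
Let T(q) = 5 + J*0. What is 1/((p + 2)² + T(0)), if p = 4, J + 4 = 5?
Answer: 1/41 ≈ 0.024390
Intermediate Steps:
J = 1 (J = -4 + 5 = 1)
T(q) = 5 (T(q) = 5 + 1*0 = 5 + 0 = 5)
1/((p + 2)² + T(0)) = 1/((4 + 2)² + 5) = 1/(6² + 5) = 1/(36 + 5) = 1/41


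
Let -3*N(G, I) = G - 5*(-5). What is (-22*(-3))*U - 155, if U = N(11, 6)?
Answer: -947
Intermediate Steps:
N(G, I) = -25/3 - G/3 (N(G, I) = -(G - 5*(-5))/3 = -(G + 25)/3 = -(25 + G)/3 = -25/3 - G/3)
U = -12 (U = -25/3 - 1/3*11 = -25/3 - 11/3 = -12)
(-22*(-3))*U - 155 = -22*(-3)*(-12) - 155 = 66*(-12) - 155 = -792 - 155 = -947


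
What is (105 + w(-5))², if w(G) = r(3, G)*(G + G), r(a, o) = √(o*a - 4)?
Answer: 9125 - 2100*I*√19 ≈ 9125.0 - 9153.7*I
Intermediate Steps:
r(a, o) = √(-4 + a*o) (r(a, o) = √(a*o - 4) = √(-4 + a*o))
w(G) = 2*G*√(-4 + 3*G) (w(G) = √(-4 + 3*G)*(G + G) = √(-4 + 3*G)*(2*G) = 2*G*√(-4 + 3*G))
(105 + w(-5))² = (105 + 2*(-5)*√(-4 + 3*(-5)))² = (105 + 2*(-5)*√(-4 - 15))² = (105 + 2*(-5)*√(-19))² = (105 + 2*(-5)*(I*√19))² = (105 - 10*I*√19)²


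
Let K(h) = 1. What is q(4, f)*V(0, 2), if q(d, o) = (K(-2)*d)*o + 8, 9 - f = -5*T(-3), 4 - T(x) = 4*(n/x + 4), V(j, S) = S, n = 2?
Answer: -856/3 ≈ -285.33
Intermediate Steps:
T(x) = -12 - 8/x (T(x) = 4 - 4*(2/x + 4) = 4 - 4*(4 + 2/x) = 4 - (16 + 8/x) = 4 + (-16 - 8/x) = -12 - 8/x)
f = -113/3 (f = 9 - (-5)*(-12 - 8/(-3)) = 9 - (-5)*(-12 - 8*(-⅓)) = 9 - (-5)*(-12 + 8/3) = 9 - (-5)*(-28)/3 = 9 - 1*140/3 = 9 - 140/3 = -113/3 ≈ -37.667)
q(d, o) = 8 + d*o (q(d, o) = (1*d)*o + 8 = d*o + 8 = 8 + d*o)
q(4, f)*V(0, 2) = (8 + 4*(-113/3))*2 = (8 - 452/3)*2 = -428/3*2 = -856/3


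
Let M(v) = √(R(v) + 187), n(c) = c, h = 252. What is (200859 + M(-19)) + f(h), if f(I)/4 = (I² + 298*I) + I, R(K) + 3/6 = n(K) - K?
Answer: 756267 + √746/2 ≈ 7.5628e+5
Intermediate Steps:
R(K) = -½ (R(K) = -½ + (K - K) = -½ + 0 = -½)
f(I) = 4*I² + 1196*I (f(I) = 4*((I² + 298*I) + I) = 4*(I² + 299*I) = 4*I² + 1196*I)
M(v) = √746/2 (M(v) = √(-½ + 187) = √(373/2) = √746/2)
(200859 + M(-19)) + f(h) = (200859 + √746/2) + 4*252*(299 + 252) = (200859 + √746/2) + 4*252*551 = (200859 + √746/2) + 555408 = 756267 + √746/2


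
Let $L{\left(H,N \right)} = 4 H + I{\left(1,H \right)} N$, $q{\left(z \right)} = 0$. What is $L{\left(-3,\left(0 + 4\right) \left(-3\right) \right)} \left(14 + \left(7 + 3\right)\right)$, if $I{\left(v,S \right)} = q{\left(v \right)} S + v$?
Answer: $-576$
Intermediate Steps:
$I{\left(v,S \right)} = v$ ($I{\left(v,S \right)} = 0 S + v = 0 + v = v$)
$L{\left(H,N \right)} = N + 4 H$ ($L{\left(H,N \right)} = 4 H + 1 N = 4 H + N = N + 4 H$)
$L{\left(-3,\left(0 + 4\right) \left(-3\right) \right)} \left(14 + \left(7 + 3\right)\right) = \left(\left(0 + 4\right) \left(-3\right) + 4 \left(-3\right)\right) \left(14 + \left(7 + 3\right)\right) = \left(4 \left(-3\right) - 12\right) \left(14 + 10\right) = \left(-12 - 12\right) 24 = \left(-24\right) 24 = -576$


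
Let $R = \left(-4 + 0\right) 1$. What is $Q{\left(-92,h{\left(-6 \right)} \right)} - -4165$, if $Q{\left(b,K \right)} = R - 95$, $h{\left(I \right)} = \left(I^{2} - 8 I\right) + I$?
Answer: $4066$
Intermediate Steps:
$h{\left(I \right)} = I^{2} - 7 I$
$R = -4$ ($R = \left(-4\right) 1 = -4$)
$Q{\left(b,K \right)} = -99$ ($Q{\left(b,K \right)} = -4 - 95 = -99$)
$Q{\left(-92,h{\left(-6 \right)} \right)} - -4165 = -99 - -4165 = -99 + 4165 = 4066$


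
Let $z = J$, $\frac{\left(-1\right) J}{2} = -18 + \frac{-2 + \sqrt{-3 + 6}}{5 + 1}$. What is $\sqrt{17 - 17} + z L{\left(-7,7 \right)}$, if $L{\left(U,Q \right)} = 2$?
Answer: $\frac{220}{3} - \frac{2 \sqrt{3}}{3} \approx 72.179$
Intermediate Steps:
$J = \frac{110}{3} - \frac{\sqrt{3}}{3}$ ($J = - 2 \left(-18 + \frac{-2 + \sqrt{-3 + 6}}{5 + 1}\right) = - 2 \left(-18 + \frac{-2 + \sqrt{3}}{6}\right) = - 2 \left(-18 - \left(\frac{1}{3} - \frac{\sqrt{3}}{6}\right)\right) = - 2 \left(- \frac{55}{3} + \frac{\sqrt{3}}{6}\right) = \frac{110}{3} - \frac{\sqrt{3}}{3} \approx 36.089$)
$z = \frac{110}{3} - \frac{\sqrt{3}}{3} \approx 36.089$
$\sqrt{17 - 17} + z L{\left(-7,7 \right)} = \sqrt{17 - 17} + \left(\frac{110}{3} - \frac{\sqrt{3}}{3}\right) 2 = \sqrt{0} + \left(\frac{220}{3} - \frac{2 \sqrt{3}}{3}\right) = 0 + \left(\frac{220}{3} - \frac{2 \sqrt{3}}{3}\right) = \frac{220}{3} - \frac{2 \sqrt{3}}{3}$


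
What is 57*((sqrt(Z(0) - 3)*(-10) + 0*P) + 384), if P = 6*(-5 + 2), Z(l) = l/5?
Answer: 21888 - 570*I*sqrt(3) ≈ 21888.0 - 987.27*I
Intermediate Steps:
Z(l) = l/5 (Z(l) = l*(1/5) = l/5)
P = -18 (P = 6*(-3) = -18)
57*((sqrt(Z(0) - 3)*(-10) + 0*P) + 384) = 57*((sqrt((1/5)*0 - 3)*(-10) + 0*(-18)) + 384) = 57*((sqrt(0 - 3)*(-10) + 0) + 384) = 57*((sqrt(-3)*(-10) + 0) + 384) = 57*(((I*sqrt(3))*(-10) + 0) + 384) = 57*((-10*I*sqrt(3) + 0) + 384) = 57*(-10*I*sqrt(3) + 384) = 57*(384 - 10*I*sqrt(3)) = 21888 - 570*I*sqrt(3)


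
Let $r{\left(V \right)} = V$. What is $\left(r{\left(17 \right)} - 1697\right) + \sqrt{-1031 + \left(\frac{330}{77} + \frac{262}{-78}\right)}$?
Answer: $-1680 + \frac{i \sqrt{76770330}}{273} \approx -1680.0 + 32.095 i$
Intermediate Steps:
$\left(r{\left(17 \right)} - 1697\right) + \sqrt{-1031 + \left(\frac{330}{77} + \frac{262}{-78}\right)} = \left(17 - 1697\right) + \sqrt{-1031 + \left(\frac{330}{77} + \frac{262}{-78}\right)} = -1680 + \sqrt{-1031 + \left(330 \cdot \frac{1}{77} + 262 \left(- \frac{1}{78}\right)\right)} = -1680 + \sqrt{-1031 + \left(\frac{30}{7} - \frac{131}{39}\right)} = -1680 + \sqrt{-1031 + \frac{253}{273}} = -1680 + \sqrt{- \frac{281210}{273}} = -1680 + \frac{i \sqrt{76770330}}{273}$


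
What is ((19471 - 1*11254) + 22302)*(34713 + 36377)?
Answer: 2169595710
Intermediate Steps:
((19471 - 1*11254) + 22302)*(34713 + 36377) = ((19471 - 11254) + 22302)*71090 = (8217 + 22302)*71090 = 30519*71090 = 2169595710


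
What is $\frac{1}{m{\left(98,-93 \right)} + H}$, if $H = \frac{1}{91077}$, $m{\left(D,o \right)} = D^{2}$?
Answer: $\frac{91077}{874703509} \approx 0.00010412$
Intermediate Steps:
$H = \frac{1}{91077} \approx 1.098 \cdot 10^{-5}$
$\frac{1}{m{\left(98,-93 \right)} + H} = \frac{1}{98^{2} + \frac{1}{91077}} = \frac{1}{9604 + \frac{1}{91077}} = \frac{1}{\frac{874703509}{91077}} = \frac{91077}{874703509}$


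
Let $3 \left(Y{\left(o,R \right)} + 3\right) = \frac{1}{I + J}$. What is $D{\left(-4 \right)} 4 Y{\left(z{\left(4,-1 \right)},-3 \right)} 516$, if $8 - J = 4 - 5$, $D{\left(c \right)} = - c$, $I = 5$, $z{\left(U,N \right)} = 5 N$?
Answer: $- \frac{172000}{7} \approx -24571.0$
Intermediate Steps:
$J = 9$ ($J = 8 - \left(4 - 5\right) = 8 - -1 = 8 + 1 = 9$)
$Y{\left(o,R \right)} = - \frac{125}{42}$ ($Y{\left(o,R \right)} = -3 + \frac{1}{3 \left(5 + 9\right)} = -3 + \frac{1}{3 \cdot 14} = -3 + \frac{1}{3} \cdot \frac{1}{14} = -3 + \frac{1}{42} = - \frac{125}{42}$)
$D{\left(-4 \right)} 4 Y{\left(z{\left(4,-1 \right)},-3 \right)} 516 = \left(-1\right) \left(-4\right) 4 \left(- \frac{125}{42}\right) 516 = 4 \cdot 4 \left(- \frac{125}{42}\right) 516 = 16 \left(- \frac{125}{42}\right) 516 = \left(- \frac{1000}{21}\right) 516 = - \frac{172000}{7}$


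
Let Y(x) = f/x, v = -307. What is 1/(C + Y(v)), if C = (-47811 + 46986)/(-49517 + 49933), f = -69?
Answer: -127712/224571 ≈ -0.56869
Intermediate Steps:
C = -825/416 ≈ -1.9832
Y(x) = -69/x
1/(C + Y(v)) = 1/(-825/416 - 69/(-307)) = 1/(-825/416 - 69*(-1/307)) = 1/(-825/416 + 69/307) = 1/(-224571/127712) = -127712/224571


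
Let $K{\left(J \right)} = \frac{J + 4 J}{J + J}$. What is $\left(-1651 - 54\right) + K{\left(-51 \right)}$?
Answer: $- \frac{3405}{2} \approx -1702.5$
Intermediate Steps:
$K{\left(J \right)} = \frac{5}{2}$ ($K{\left(J \right)} = \frac{5 J}{2 J} = 5 J \frac{1}{2 J} = \frac{5}{2}$)
$\left(-1651 - 54\right) + K{\left(-51 \right)} = \left(-1651 - 54\right) + \frac{5}{2} = -1705 + \frac{5}{2} = - \frac{3405}{2}$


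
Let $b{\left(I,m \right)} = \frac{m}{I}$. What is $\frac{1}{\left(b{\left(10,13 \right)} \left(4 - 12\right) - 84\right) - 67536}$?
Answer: $- \frac{5}{338152} \approx -1.4786 \cdot 10^{-5}$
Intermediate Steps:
$\frac{1}{\left(b{\left(10,13 \right)} \left(4 - 12\right) - 84\right) - 67536} = \frac{1}{\left(\frac{13}{10} \left(4 - 12\right) - 84\right) - 67536} = \frac{1}{\left(13 \cdot \frac{1}{10} \left(4 - 12\right) - 84\right) - 67536} = \frac{1}{\left(\frac{13}{10} \left(-8\right) - 84\right) - 67536} = \frac{1}{\left(- \frac{52}{5} - 84\right) - 67536} = \frac{1}{- \frac{472}{5} - 67536} = \frac{1}{- \frac{338152}{5}} = - \frac{5}{338152}$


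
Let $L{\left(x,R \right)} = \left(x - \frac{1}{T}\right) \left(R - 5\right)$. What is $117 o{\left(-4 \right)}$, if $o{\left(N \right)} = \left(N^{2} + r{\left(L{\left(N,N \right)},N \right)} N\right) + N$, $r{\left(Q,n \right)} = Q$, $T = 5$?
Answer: $- \frac{81432}{5} \approx -16286.0$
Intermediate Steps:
$L{\left(x,R \right)} = \left(-5 + R\right) \left(- \frac{1}{5} + x\right)$ ($L{\left(x,R \right)} = \left(x - \frac{1}{5}\right) \left(R - 5\right) = \left(x - \frac{1}{5}\right) \left(-5 + R\right) = \left(- \frac{1}{5} + x\right) \left(-5 + R\right) = \left(-5 + R\right) \left(- \frac{1}{5} + x\right)$)
$o{\left(N \right)} = N + N^{2} + N \left(1 - \frac{N}{5} + N \left(-5 + N\right)\right)$ ($o{\left(N \right)} = \left(N^{2} + \left(1 - \frac{N}{5} + N \left(-5 + N\right)\right) N\right) + N = \left(N^{2} + N \left(1 - \frac{N}{5} + N \left(-5 + N\right)\right)\right) + N = N + N^{2} + N \left(1 - \frac{N}{5} + N \left(-5 + N\right)\right)$)
$117 o{\left(-4 \right)} = 117 \cdot \frac{1}{5} \left(-4\right) \left(10 - -84 + 5 \left(-4\right)^{2}\right) = 117 \cdot \frac{1}{5} \left(-4\right) \left(10 + 84 + 5 \cdot 16\right) = 117 \cdot \frac{1}{5} \left(-4\right) \left(10 + 84 + 80\right) = 117 \cdot \frac{1}{5} \left(-4\right) 174 = 117 \left(- \frac{696}{5}\right) = - \frac{81432}{5}$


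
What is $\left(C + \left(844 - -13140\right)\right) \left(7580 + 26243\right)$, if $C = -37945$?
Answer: $-810432903$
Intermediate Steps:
$\left(C + \left(844 - -13140\right)\right) \left(7580 + 26243\right) = \left(-37945 + \left(844 - -13140\right)\right) \left(7580 + 26243\right) = \left(-37945 + \left(844 + 13140\right)\right) 33823 = \left(-37945 + 13984\right) 33823 = \left(-23961\right) 33823 = -810432903$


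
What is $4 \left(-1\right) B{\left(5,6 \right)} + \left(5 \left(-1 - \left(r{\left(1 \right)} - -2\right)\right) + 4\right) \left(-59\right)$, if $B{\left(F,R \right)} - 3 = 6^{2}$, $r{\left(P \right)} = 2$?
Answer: $1083$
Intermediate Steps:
$B{\left(F,R \right)} = 39$ ($B{\left(F,R \right)} = 3 + 6^{2} = 3 + 36 = 39$)
$4 \left(-1\right) B{\left(5,6 \right)} + \left(5 \left(-1 - \left(r{\left(1 \right)} - -2\right)\right) + 4\right) \left(-59\right) = 4 \left(-1\right) 39 + \left(5 \left(-1 - \left(2 - -2\right)\right) + 4\right) \left(-59\right) = \left(-4\right) 39 + \left(5 \left(-1 - \left(2 + 2\right)\right) + 4\right) \left(-59\right) = -156 + \left(5 \left(-1 - 4\right) + 4\right) \left(-59\right) = -156 + \left(5 \left(-5\right) + 4\right) \left(-59\right) = -156 + \left(-25 + 4\right) \left(-59\right) = -156 - -1239 = -156 + 1239 = 1083$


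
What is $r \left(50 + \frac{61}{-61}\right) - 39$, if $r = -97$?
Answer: $-4792$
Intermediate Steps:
$r \left(50 + \frac{61}{-61}\right) - 39 = - 97 \left(50 + \frac{61}{-61}\right) - 39 = - 97 \left(50 + 61 \left(- \frac{1}{61}\right)\right) - 39 = - 97 \left(50 - 1\right) - 39 = \left(-97\right) 49 - 39 = -4753 - 39 = -4792$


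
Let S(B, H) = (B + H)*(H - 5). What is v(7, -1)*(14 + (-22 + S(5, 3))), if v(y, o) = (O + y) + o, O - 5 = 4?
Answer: -360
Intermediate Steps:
O = 9 (O = 5 + 4 = 9)
v(y, o) = 9 + o + y (v(y, o) = (9 + y) + o = 9 + o + y)
S(B, H) = (-5 + H)*(B + H) (S(B, H) = (B + H)*(-5 + H) = (-5 + H)*(B + H))
v(7, -1)*(14 + (-22 + S(5, 3))) = (9 - 1 + 7)*(14 + (-22 + (3² - 5*5 - 5*3 + 5*3))) = 15*(14 + (-22 + (9 - 25 - 15 + 15))) = 15*(14 + (-22 - 16)) = 15*(14 - 38) = 15*(-24) = -360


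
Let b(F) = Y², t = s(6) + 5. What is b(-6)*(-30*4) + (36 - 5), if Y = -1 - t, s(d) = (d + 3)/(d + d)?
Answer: -10873/2 ≈ -5436.5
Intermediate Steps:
s(d) = (3 + d)/(2*d) (s(d) = (3 + d)/((2*d)) = (3 + d)*(1/(2*d)) = (3 + d)/(2*d))
t = 23/4 (t = (½)*(3 + 6)/6 + 5 = (½)*(⅙)*9 + 5 = ¾ + 5 = 23/4 ≈ 5.7500)
Y = -27/4 (Y = -1 - 1*23/4 = -1 - 23/4 = -27/4 ≈ -6.7500)
b(F) = 729/16 (b(F) = (-27/4)² = 729/16)
b(-6)*(-30*4) + (36 - 5) = 729*(-30*4)/16 + (36 - 5) = (729/16)*(-120) + 31 = -10935/2 + 31 = -10873/2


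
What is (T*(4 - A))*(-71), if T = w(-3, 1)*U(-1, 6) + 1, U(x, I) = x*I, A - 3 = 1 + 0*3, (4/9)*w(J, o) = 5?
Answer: 0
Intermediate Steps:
w(J, o) = 45/4 (w(J, o) = (9/4)*5 = 45/4)
A = 4 (A = 3 + (1 + 0*3) = 3 + (1 + 0) = 3 + 1 = 4)
U(x, I) = I*x
T = -133/2 (T = 45*(6*(-1))/4 + 1 = (45/4)*(-6) + 1 = -135/2 + 1 = -133/2 ≈ -66.500)
(T*(4 - A))*(-71) = -133*(4 - 1*4)/2*(-71) = -133*(4 - 4)/2*(-71) = -133/2*0*(-71) = 0*(-71) = 0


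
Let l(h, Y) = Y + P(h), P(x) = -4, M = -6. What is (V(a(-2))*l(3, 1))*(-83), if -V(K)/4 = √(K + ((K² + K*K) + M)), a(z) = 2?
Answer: -1992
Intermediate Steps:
l(h, Y) = -4 + Y (l(h, Y) = Y - 4 = -4 + Y)
V(K) = -4*√(-6 + K + 2*K²) (V(K) = -4*√(K + ((K² + K*K) - 6)) = -4*√(K + ((K² + K²) - 6)) = -4*√(K + (2*K² - 6)) = -4*√(K + (-6 + 2*K²)) = -4*√(-6 + K + 2*K²))
(V(a(-2))*l(3, 1))*(-83) = ((-4*√(-6 + 2 + 2*2²))*(-4 + 1))*(-83) = (-4*√(-6 + 2 + 2*4)*(-3))*(-83) = (-4*√(-6 + 2 + 8)*(-3))*(-83) = (-4*√4*(-3))*(-83) = (-4*2*(-3))*(-83) = -8*(-3)*(-83) = 24*(-83) = -1992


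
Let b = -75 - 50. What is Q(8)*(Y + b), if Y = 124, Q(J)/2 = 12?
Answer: -24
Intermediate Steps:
Q(J) = 24 (Q(J) = 2*12 = 24)
b = -125
Q(8)*(Y + b) = 24*(124 - 125) = 24*(-1) = -24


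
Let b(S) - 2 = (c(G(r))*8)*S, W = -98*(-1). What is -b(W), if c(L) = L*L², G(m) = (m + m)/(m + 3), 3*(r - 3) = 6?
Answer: -6133/4 ≈ -1533.3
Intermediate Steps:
r = 5 (r = 3 + (⅓)*6 = 3 + 2 = 5)
G(m) = 2*m/(3 + m) (G(m) = (2*m)/(3 + m) = 2*m/(3 + m))
c(L) = L³
W = 98
b(S) = 2 + 125*S/8 (b(S) = 2 + ((2*5/(3 + 5))³*8)*S = 2 + ((2*5/8)³*8)*S = 2 + ((2*5*(⅛))³*8)*S = 2 + ((5/4)³*8)*S = 2 + ((125/64)*8)*S = 2 + 125*S/8)
-b(W) = -(2 + (125/8)*98) = -(2 + 6125/4) = -1*6133/4 = -6133/4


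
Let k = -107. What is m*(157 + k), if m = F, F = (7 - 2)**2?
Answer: 1250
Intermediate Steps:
F = 25 (F = 5**2 = 25)
m = 25
m*(157 + k) = 25*(157 - 107) = 25*50 = 1250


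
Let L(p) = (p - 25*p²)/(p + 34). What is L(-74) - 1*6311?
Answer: -57733/20 ≈ -2886.6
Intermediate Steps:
L(p) = (p - 25*p²)/(34 + p)
L(-74) - 1*6311 = -74*(1 - 25*(-74))/(34 - 74) - 1*6311 = -74*(1 + 1850)/(-40) - 6311 = -74*(-1/40)*1851 - 6311 = 68487/20 - 6311 = -57733/20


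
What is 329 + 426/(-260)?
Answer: 42557/130 ≈ 327.36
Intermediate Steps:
329 + 426/(-260) = 329 + 426*(-1/260) = 329 - 213/130 = 42557/130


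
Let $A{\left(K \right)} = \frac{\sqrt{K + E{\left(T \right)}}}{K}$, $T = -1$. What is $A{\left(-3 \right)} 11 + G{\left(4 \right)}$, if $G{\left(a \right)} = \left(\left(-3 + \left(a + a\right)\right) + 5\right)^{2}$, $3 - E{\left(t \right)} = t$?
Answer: $\frac{289}{3} \approx 96.333$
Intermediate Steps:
$E{\left(t \right)} = 3 - t$
$G{\left(a \right)} = \left(2 + 2 a\right)^{2}$ ($G{\left(a \right)} = \left(\left(-3 + 2 a\right) + 5\right)^{2} = \left(2 + 2 a\right)^{2}$)
$A{\left(K \right)} = \frac{\sqrt{4 + K}}{K}$ ($A{\left(K \right)} = \frac{\sqrt{K + \left(3 - -1\right)}}{K} = \frac{\sqrt{K + \left(3 + 1\right)}}{K} = \frac{\sqrt{K + 4}}{K} = \frac{\sqrt{4 + K}}{K}$)
$A{\left(-3 \right)} 11 + G{\left(4 \right)} = \frac{\sqrt{4 - 3}}{-3} \cdot 11 + 4 \left(1 + 4\right)^{2} = - \frac{\sqrt{1}}{3} \cdot 11 + 4 \cdot 5^{2} = \left(- \frac{1}{3}\right) 1 \cdot 11 + 4 \cdot 25 = \left(- \frac{1}{3}\right) 11 + 100 = - \frac{11}{3} + 100 = \frac{289}{3}$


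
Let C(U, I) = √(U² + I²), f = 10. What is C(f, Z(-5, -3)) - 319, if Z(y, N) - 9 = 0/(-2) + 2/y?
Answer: -319 + √4349/5 ≈ -305.81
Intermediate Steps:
Z(y, N) = 9 + 2/y (Z(y, N) = 9 + (0/(-2) + 2/y) = 9 + (0*(-½) + 2/y) = 9 + (0 + 2/y) = 9 + 2/y)
C(U, I) = √(I² + U²)
C(f, Z(-5, -3)) - 319 = √((9 + 2/(-5))² + 10²) - 319 = √((9 + 2*(-⅕))² + 100) - 319 = √((9 - ⅖)² + 100) - 319 = √((43/5)² + 100) - 319 = √(1849/25 + 100) - 319 = √(4349/25) - 319 = √4349/5 - 319 = -319 + √4349/5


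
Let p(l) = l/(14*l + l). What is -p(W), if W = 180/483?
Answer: -1/15 ≈ -0.066667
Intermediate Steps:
W = 60/161 (W = 180*(1/483) = 60/161 ≈ 0.37267)
p(l) = 1/15 (p(l) = l/((15*l)) = l*(1/(15*l)) = 1/15)
-p(W) = -1*1/15 = -1/15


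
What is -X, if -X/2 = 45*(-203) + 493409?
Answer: 968548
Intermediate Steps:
X = -968548 (X = -2*(45*(-203) + 493409) = -2*(-9135 + 493409) = -2*484274 = -968548)
-X = -1*(-968548) = 968548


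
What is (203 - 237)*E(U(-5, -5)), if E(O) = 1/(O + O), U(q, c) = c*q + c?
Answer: -17/20 ≈ -0.85000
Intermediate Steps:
U(q, c) = c + c*q
E(O) = 1/(2*O)
(203 - 237)*E(U(-5, -5)) = (203 - 237)*(1/(2*((-5*(1 - 5))))) = -17/((-5*(-4))) = -17/20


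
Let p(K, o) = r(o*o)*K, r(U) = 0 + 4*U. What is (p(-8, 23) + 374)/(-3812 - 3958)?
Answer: 2759/1295 ≈ 2.1305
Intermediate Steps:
r(U) = 4*U
p(K, o) = 4*K*o**2 (p(K, o) = (4*(o*o))*K = (4*o**2)*K = 4*K*o**2)
(p(-8, 23) + 374)/(-3812 - 3958) = (4*(-8)*23**2 + 374)/(-3812 - 3958) = (4*(-8)*529 + 374)/(-7770) = (-16928 + 374)*(-1/7770) = -16554*(-1/7770) = 2759/1295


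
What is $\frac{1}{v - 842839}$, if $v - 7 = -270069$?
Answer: $- \frac{1}{1112901} \approx -8.9855 \cdot 10^{-7}$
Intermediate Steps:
$v = -270062$ ($v = 7 - 270069 = -270062$)
$\frac{1}{v - 842839} = \frac{1}{-270062 - 842839} = \frac{1}{-1112901} = - \frac{1}{1112901}$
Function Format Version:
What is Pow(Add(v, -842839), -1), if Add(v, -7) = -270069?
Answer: Rational(-1, 1112901) ≈ -8.9855e-7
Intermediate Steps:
v = -270062 (v = Add(7, -270069) = -270062)
Pow(Add(v, -842839), -1) = Pow(Add(-270062, -842839), -1) = Pow(-1112901, -1) = Rational(-1, 1112901)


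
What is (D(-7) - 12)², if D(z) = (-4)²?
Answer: 16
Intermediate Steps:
D(z) = 16
(D(-7) - 12)² = (16 - 12)² = 4² = 16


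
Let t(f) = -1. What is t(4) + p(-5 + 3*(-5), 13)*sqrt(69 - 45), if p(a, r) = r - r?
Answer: -1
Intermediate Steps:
p(a, r) = 0
t(4) + p(-5 + 3*(-5), 13)*sqrt(69 - 45) = -1 + 0*sqrt(69 - 45) = -1 + 0*sqrt(24) = -1 + 0*(2*sqrt(6)) = -1 + 0 = -1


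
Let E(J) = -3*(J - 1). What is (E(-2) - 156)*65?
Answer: -9555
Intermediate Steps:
E(J) = 3 - 3*J (E(J) = -3*(-1 + J) = 3 - 3*J)
(E(-2) - 156)*65 = ((3 - 3*(-2)) - 156)*65 = ((3 + 6) - 156)*65 = (9 - 156)*65 = -147*65 = -9555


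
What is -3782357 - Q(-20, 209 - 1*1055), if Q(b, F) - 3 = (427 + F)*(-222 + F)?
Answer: -4229852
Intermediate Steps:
Q(b, F) = 3 + (-222 + F)*(427 + F) (Q(b, F) = 3 + (427 + F)*(-222 + F) = 3 + (-222 + F)*(427 + F))
-3782357 - Q(-20, 209 - 1*1055) = -3782357 - (-94791 + (209 - 1*1055)**2 + 205*(209 - 1*1055)) = -3782357 - (-94791 + (209 - 1055)**2 + 205*(209 - 1055)) = -3782357 - (-94791 + (-846)**2 + 205*(-846)) = -3782357 - (-94791 + 715716 - 173430) = -3782357 - 1*447495 = -3782357 - 447495 = -4229852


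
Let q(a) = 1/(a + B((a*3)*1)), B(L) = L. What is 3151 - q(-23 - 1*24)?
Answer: 592389/188 ≈ 3151.0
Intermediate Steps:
q(a) = 1/(4*a) (q(a) = 1/(a + (a*3)*1) = 1/(a + (3*a)*1) = 1/(a + 3*a) = 1/(4*a))
3151 - q(-23 - 1*24) = 3151 - 1/(4*(-23 - 1*24)) = 3151 - 1/(4*(-23 - 24)) = 3151 - 1/(4*(-47)) = 3151 - (-1)/(4*47) = 3151 - 1*(-1/188) = 3151 + 1/188 = 592389/188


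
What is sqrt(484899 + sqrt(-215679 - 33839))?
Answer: sqrt(484899 + I*sqrt(249518)) ≈ 696.35 + 0.359*I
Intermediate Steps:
sqrt(484899 + sqrt(-215679 - 33839)) = sqrt(484899 + sqrt(-249518)) = sqrt(484899 + I*sqrt(249518))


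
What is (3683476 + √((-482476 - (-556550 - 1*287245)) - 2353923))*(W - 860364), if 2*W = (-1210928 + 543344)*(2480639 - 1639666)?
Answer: -1033991936684250480 - 561421839960*I*√498151 ≈ -1.034e+18 - 3.9625e+14*I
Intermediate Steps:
W = -280710059616 (W = ((-1210928 + 543344)*(2480639 - 1639666))/2 = (-667584*840973)/2 = (½)*(-561420119232) = -280710059616)
(3683476 + √((-482476 - (-556550 - 1*287245)) - 2353923))*(W - 860364) = (3683476 + √((-482476 - (-556550 - 1*287245)) - 2353923))*(-280710059616 - 860364) = (3683476 + √((-482476 - (-556550 - 287245)) - 2353923))*(-280710919980) = (3683476 + √((-482476 - 1*(-843795)) - 2353923))*(-280710919980) = (3683476 + √((-482476 + 843795) - 2353923))*(-280710919980) = (3683476 + √(361319 - 2353923))*(-280710919980) = (3683476 + √(-1992604))*(-280710919980) = (3683476 + 2*I*√498151)*(-280710919980) = -1033991936684250480 - 561421839960*I*√498151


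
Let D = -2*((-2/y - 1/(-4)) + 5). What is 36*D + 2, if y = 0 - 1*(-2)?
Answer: -304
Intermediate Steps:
y = 2 (y = 0 + 2 = 2)
D = -17/2 (D = -2*((-2/2 - 1/(-4)) + 5) = -2*((-2*1/2 - 1*(-1/4)) + 5) = -2*((-1 + 1/4) + 5) = -2*(-3/4 + 5) = -2*17/4 = -17/2 ≈ -8.5000)
36*D + 2 = 36*(-17/2) + 2 = -306 + 2 = -304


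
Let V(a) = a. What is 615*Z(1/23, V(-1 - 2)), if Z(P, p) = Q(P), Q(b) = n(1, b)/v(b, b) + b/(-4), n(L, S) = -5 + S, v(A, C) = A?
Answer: -6450735/92 ≈ -70117.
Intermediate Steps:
Q(b) = -b/4 + (-5 + b)/b (Q(b) = (-5 + b)/b + b/(-4) = (-5 + b)/b + b*(-¼) = (-5 + b)/b - b/4 = -b/4 + (-5 + b)/b)
Z(P, p) = 1 - 5/P - P/4
615*Z(1/23, V(-1 - 2)) = 615*(1 - 5/(1/23) - ¼/23) = 615*(1 - 5/1/23 - ¼*1/23) = 615*(1 - 5*23 - 1/92) = 615*(1 - 115 - 1/92) = 615*(-10489/92) = -6450735/92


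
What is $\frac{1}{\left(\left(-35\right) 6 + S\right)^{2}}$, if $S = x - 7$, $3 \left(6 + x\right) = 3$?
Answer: $\frac{1}{49284} \approx 2.0291 \cdot 10^{-5}$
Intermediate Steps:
$x = -5$ ($x = -6 + \frac{1}{3} \cdot 3 = -6 + 1 = -5$)
$S = -12$ ($S = -5 - 7 = -12$)
$\frac{1}{\left(\left(-35\right) 6 + S\right)^{2}} = \frac{1}{\left(\left(-35\right) 6 - 12\right)^{2}} = \frac{1}{\left(-210 - 12\right)^{2}} = \frac{1}{\left(-222\right)^{2}} = \frac{1}{49284}$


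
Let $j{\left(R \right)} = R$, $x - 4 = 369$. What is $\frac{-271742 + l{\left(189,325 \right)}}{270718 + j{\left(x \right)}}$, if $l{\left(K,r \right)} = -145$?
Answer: $- \frac{271887}{271091} \approx -1.0029$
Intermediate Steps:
$x = 373$ ($x = 4 + 369 = 373$)
$\frac{-271742 + l{\left(189,325 \right)}}{270718 + j{\left(x \right)}} = \frac{-271742 - 145}{270718 + 373} = - \frac{271887}{271091}$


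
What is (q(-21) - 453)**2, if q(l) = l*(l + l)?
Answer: 184041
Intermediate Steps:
q(l) = 2*l**2 (q(l) = l*(2*l) = 2*l**2)
(q(-21) - 453)**2 = (2*(-21)**2 - 453)**2 = (2*441 - 453)**2 = (882 - 453)**2 = 429**2 = 184041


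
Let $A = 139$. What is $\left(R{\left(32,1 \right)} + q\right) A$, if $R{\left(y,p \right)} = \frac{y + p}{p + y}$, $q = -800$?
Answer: $-111061$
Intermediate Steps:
$R{\left(y,p \right)} = 1$ ($R{\left(y,p \right)} = \frac{p + y}{p + y} = 1$)
$\left(R{\left(32,1 \right)} + q\right) A = \left(1 - 800\right) 139 = \left(-799\right) 139 = -111061$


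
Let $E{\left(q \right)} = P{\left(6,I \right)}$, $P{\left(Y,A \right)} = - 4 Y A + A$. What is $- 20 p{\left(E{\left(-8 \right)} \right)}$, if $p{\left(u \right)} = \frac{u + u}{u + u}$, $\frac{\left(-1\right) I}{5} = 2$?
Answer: $-20$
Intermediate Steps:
$I = -10$ ($I = \left(-5\right) 2 = -10$)
$P{\left(Y,A \right)} = A - 4 A Y$ ($P{\left(Y,A \right)} = - 4 A Y + A = A - 4 A Y$)
$E{\left(q \right)} = 230$ ($E{\left(q \right)} = - 10 \left(1 - 24\right) = \left(-10\right) \left(-23\right) = 230$)
$p{\left(u \right)} = 1$ ($p{\left(u \right)} = \frac{2 u}{2 u} = 2 u \frac{1}{2 u} = 1$)
$- 20 p{\left(E{\left(-8 \right)} \right)} = \left(-20\right) 1 = -20$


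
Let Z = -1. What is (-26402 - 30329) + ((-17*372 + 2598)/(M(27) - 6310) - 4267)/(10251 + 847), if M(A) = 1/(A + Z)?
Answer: -4490971783153/79162034 ≈ -56731.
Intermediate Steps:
M(A) = 1/(-1 + A) (M(A) = 1/(A - 1) = 1/(-1 + A))
(-26402 - 30329) + ((-17*372 + 2598)/(M(27) - 6310) - 4267)/(10251 + 847) = (-26402 - 30329) + ((-17*372 + 2598)/(1/(-1 + 27) - 6310) - 4267)/(10251 + 847) = -56731 + ((-6324 + 2598)/(1/26 - 6310) - 4267)/11098 = -56731 + (-3726/(1/26 - 6310) - 4267)*(1/11098) = -56731 + (-3726/(-164059/26) - 4267)*(1/11098) = -56731 + (-3726*(-26/164059) - 4267)*(1/11098) = -56731 + (4212/7133 - 4267)*(1/11098) = -56731 - 30432299/7133*1/11098 = -56731 - 30432299/79162034 = -4490971783153/79162034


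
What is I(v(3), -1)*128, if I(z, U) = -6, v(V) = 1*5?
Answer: -768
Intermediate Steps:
v(V) = 5
I(v(3), -1)*128 = -6*128 = -768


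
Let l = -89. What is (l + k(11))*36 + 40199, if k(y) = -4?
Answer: 36851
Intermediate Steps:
(l + k(11))*36 + 40199 = (-89 - 4)*36 + 40199 = -93*36 + 40199 = -3348 + 40199 = 36851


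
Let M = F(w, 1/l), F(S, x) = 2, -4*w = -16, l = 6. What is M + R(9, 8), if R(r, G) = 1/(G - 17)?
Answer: 17/9 ≈ 1.8889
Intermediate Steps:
w = 4 (w = -¼*(-16) = 4)
R(r, G) = 1/(-17 + G)
M = 2
M + R(9, 8) = 2 + 1/(-17 + 8) = 2 + 1/(-9) = 2 - ⅑ = 17/9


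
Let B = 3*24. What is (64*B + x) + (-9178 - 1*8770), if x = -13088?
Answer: -26428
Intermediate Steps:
B = 72
(64*B + x) + (-9178 - 1*8770) = (64*72 - 13088) + (-9178 - 1*8770) = (4608 - 13088) + (-9178 - 8770) = -8480 - 17948 = -26428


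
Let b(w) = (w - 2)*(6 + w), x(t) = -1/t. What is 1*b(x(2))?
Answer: -55/4 ≈ -13.750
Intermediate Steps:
b(w) = (-2 + w)*(6 + w)
1*b(x(2)) = 1*(-12 + (-1/2)² + 4*(-1/2)) = 1*(-12 + (-1*½)² + 4*(-1*½)) = 1*(-12 + (-½)² + 4*(-½)) = 1*(-12 + ¼ - 2) = 1*(-55/4) = -55/4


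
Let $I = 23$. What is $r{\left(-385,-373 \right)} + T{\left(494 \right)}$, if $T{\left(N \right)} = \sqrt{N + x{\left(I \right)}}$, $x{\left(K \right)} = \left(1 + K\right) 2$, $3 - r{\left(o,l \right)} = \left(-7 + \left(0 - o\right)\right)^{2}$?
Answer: $-142881 + \sqrt{542} \approx -1.4286 \cdot 10^{5}$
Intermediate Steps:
$r{\left(o,l \right)} = 3 - \left(-7 - o\right)^{2}$ ($r{\left(o,l \right)} = 3 - \left(-7 + \left(0 - o\right)\right)^{2} = 3 - \left(-7 - o\right)^{2}$)
$x{\left(K \right)} = 2 + 2 K$
$T{\left(N \right)} = \sqrt{48 + N}$ ($T{\left(N \right)} = \sqrt{N + \left(2 + 2 \cdot 23\right)} = \sqrt{N + \left(2 + 46\right)} = \sqrt{N + 48} = \sqrt{48 + N}$)
$r{\left(-385,-373 \right)} + T{\left(494 \right)} = \left(3 - \left(7 - 385\right)^{2}\right) + \sqrt{48 + 494} = \left(3 - \left(-378\right)^{2}\right) + \sqrt{542} = \left(3 - 142884\right) + \sqrt{542} = -142881 + \sqrt{542}$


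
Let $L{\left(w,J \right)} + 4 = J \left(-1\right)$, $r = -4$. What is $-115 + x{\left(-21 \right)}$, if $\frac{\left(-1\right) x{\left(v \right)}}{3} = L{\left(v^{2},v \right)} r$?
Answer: $89$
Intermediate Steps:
$L{\left(w,J \right)} = -4 - J$ ($L{\left(w,J \right)} = -4 + J \left(-1\right) = -4 - J$)
$x{\left(v \right)} = -48 - 12 v$ ($x{\left(v \right)} = - 3 \left(-4 - v\right) \left(-4\right) = - 3 \left(16 + 4 v\right) = -48 - 12 v$)
$-115 + x{\left(-21 \right)} = -115 - -204 = -115 + \left(-48 + 252\right) = -115 + 204 = 89$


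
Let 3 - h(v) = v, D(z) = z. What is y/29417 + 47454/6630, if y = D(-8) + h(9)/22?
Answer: 2559149028/357563635 ≈ 7.1572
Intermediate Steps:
h(v) = 3 - v
y = -91/11 (y = -8 + (3 - 1*9)/22 = -8 + (3 - 9)*(1/22) = -8 - 6*1/22 = -8 - 3/11 = -91/11 ≈ -8.2727)
y/29417 + 47454/6630 = -91/11/29417 + 47454/6630 = -91/11*1/29417 + 47454*(1/6630) = -91/323587 + 7909/1105 = 2559149028/357563635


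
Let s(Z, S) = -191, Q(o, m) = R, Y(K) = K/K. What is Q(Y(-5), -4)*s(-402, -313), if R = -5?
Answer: 955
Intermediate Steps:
Y(K) = 1
Q(o, m) = -5
Q(Y(-5), -4)*s(-402, -313) = -5*(-191) = 955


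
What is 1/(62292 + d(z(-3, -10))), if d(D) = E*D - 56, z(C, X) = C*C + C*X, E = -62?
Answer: 1/59818 ≈ 1.6717e-5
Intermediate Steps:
z(C, X) = C² + C*X
d(D) = -56 - 62*D (d(D) = -62*D - 56 = -56 - 62*D)
1/(62292 + d(z(-3, -10))) = 1/(62292 + (-56 - (-186)*(-3 - 10))) = 1/(62292 + (-56 - (-186)*(-13))) = 1/(62292 + (-56 - 62*39)) = 1/(62292 + (-56 - 2418)) = 1/(62292 - 2474) = 1/59818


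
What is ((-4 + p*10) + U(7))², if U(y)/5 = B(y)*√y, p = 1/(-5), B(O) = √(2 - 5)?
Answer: (6 - 5*I*√21)² ≈ -489.0 - 274.95*I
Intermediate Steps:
B(O) = I*√3 (B(O) = √(-3) = I*√3)
p = -⅕ ≈ -0.20000
U(y) = 5*I*√3*√y (U(y) = 5*((I*√3)*√y) = 5*(I*√3*√y) = 5*I*√3*√y)
((-4 + p*10) + U(7))² = ((-4 - ⅕*10) + 5*I*√3*√7)² = ((-4 - 2) + 5*I*√21)² = (-6 + 5*I*√21)²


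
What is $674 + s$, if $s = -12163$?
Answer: $-11489$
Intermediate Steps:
$674 + s = 674 - 12163 = -11489$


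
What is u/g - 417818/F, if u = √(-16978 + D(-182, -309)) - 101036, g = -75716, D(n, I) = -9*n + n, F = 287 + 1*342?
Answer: -7892989011/11906341 - I*√15522/75716 ≈ -662.92 - 0.0016455*I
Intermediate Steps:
F = 629 (F = 287 + 342 = 629)
D(n, I) = -8*n
u = -101036 + I*√15522 (u = √(-16978 - 8*(-182)) - 101036 = √(-16978 + 1456) - 101036 = √(-15522) - 101036 = I*√15522 - 101036 = -101036 + I*√15522 ≈ -1.0104e+5 + 124.59*I)
u/g - 417818/F = (-101036 + I*√15522)/(-75716) - 417818/629 = (-101036 + I*√15522)*(-1/75716) - 417818*1/629 = (25259/18929 - I*√15522/75716) - 417818/629 = -7892989011/11906341 - I*√15522/75716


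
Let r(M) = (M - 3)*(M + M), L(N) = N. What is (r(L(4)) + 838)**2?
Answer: 715716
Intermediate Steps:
r(M) = 2*M*(-3 + M) (r(M) = (-3 + M)*(2*M) = 2*M*(-3 + M))
(r(L(4)) + 838)**2 = (2*4*(-3 + 4) + 838)**2 = (2*4*1 + 838)**2 = (8 + 838)**2 = 846**2 = 715716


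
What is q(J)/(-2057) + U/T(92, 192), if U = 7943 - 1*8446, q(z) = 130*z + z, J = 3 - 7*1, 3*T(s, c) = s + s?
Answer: -3007597/378488 ≈ -7.9464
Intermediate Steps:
T(s, c) = 2*s/3 (T(s, c) = (s + s)/3 = (2*s)/3 = 2*s/3)
J = -4 (J = 3 - 7 = -4)
q(z) = 131*z
U = -503 (U = 7943 - 8446 = -503)
q(J)/(-2057) + U/T(92, 192) = (131*(-4))/(-2057) - 503/((⅔)*92) = -524*(-1/2057) - 503/184/3 = 524/2057 - 503*3/184 = 524/2057 - 1509/184 = -3007597/378488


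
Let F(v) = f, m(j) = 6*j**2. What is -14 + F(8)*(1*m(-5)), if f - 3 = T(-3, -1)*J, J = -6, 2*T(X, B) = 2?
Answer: -464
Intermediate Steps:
T(X, B) = 1 (T(X, B) = (1/2)*2 = 1)
f = -3 (f = 3 + 1*(-6) = 3 - 6 = -3)
F(v) = -3
-14 + F(8)*(1*m(-5)) = -14 - 3*6*(-5)**2 = -14 - 3*6*25 = -14 - 3*150 = -14 - 450 = -464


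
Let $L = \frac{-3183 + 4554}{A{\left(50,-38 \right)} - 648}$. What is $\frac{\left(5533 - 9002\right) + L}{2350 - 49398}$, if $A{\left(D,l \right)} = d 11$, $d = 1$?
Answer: $\frac{552781}{7492394} \approx 0.073779$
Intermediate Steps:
$A{\left(D,l \right)} = 11$ ($A{\left(D,l \right)} = 1 \cdot 11 = 11$)
$L = - \frac{1371}{637}$ ($L = \frac{-3183 + 4554}{11 - 648} = \frac{1371}{-637} = 1371 \left(- \frac{1}{637}\right) = - \frac{1371}{637} \approx -2.1523$)
$\frac{\left(5533 - 9002\right) + L}{2350 - 49398} = \frac{\left(5533 - 9002\right) - \frac{1371}{637}}{2350 - 49398} = \frac{-3469 - \frac{1371}{637}}{-47048} = \left(- \frac{2211124}{637}\right) \left(- \frac{1}{47048}\right) = \frac{552781}{7492394}$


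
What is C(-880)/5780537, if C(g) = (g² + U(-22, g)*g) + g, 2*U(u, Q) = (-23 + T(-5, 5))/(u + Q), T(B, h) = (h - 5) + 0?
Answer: 31713860/237002017 ≈ 0.13381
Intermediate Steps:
T(B, h) = -5 + h (T(B, h) = (-5 + h) + 0 = -5 + h)
U(u, Q) = -23/(2*(Q + u)) (U(u, Q) = ((-23 + (-5 + 5))/(u + Q))/2 = ((-23 + 0)/(Q + u))/2 = (-23/(Q + u))/2 = -23/(2*(Q + u)))
C(g) = g + g² - 23*g/(-44 + 2*g) (C(g) = (g² + (-23/(2*g + 2*(-22)))*g) + g = (g² + (-23/(2*g - 44))*g) + g = (g² + (-23/(-44 + 2*g))*g) + g = (g² - 23*g/(-44 + 2*g)) + g = g + g² - 23*g/(-44 + 2*g))
C(-880)/5780537 = ((½)*(-880)*(-23 + 2*(1 - 880)*(-22 - 880))/(-22 - 880))/5780537 = ((½)*(-880)*(-23 + 2*(-879)*(-902))/(-902))*(1/5780537) = ((½)*(-880)*(-1/902)*(-23 + 1585716))*(1/5780537) = ((½)*(-880)*(-1/902)*1585693)*(1/5780537) = (31713860/41)*(1/5780537) = 31713860/237002017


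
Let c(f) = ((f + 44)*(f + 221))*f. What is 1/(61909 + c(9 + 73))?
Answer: 1/3192505 ≈ 3.1323e-7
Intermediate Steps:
c(f) = f*(44 + f)*(221 + f) (c(f) = ((44 + f)*(221 + f))*f = f*(44 + f)*(221 + f))
1/(61909 + c(9 + 73)) = 1/(61909 + (9 + 73)*(9724 + (9 + 73)² + 265*(9 + 73))) = 1/(61909 + 82*(9724 + 82² + 265*82)) = 1/(61909 + 82*(9724 + 6724 + 21730)) = 1/(61909 + 82*38178) = 1/(61909 + 3130596) = 1/3192505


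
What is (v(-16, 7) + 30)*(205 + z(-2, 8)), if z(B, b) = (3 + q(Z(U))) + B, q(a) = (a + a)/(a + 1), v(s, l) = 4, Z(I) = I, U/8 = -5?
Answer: 275876/39 ≈ 7073.7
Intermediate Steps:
U = -40 (U = 8*(-5) = -40)
q(a) = 2*a/(1 + a) (q(a) = (2*a)/(1 + a) = 2*a/(1 + a))
z(B, b) = 197/39 + B (z(B, b) = (3 + 2*(-40)/(1 - 40)) + B = (3 + 2*(-40)/(-39)) + B = (3 + 2*(-40)*(-1/39)) + B = (3 + 80/39) + B = 197/39 + B)
(v(-16, 7) + 30)*(205 + z(-2, 8)) = (4 + 30)*(205 + (197/39 - 2)) = 34*(205 + 119/39) = 34*(8114/39) = 275876/39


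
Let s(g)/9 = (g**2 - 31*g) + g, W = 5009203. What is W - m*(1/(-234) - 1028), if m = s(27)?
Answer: 110754485/26 ≈ 4.2598e+6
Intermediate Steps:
s(g) = -270*g + 9*g**2 (s(g) = 9*((g**2 - 31*g) + g) = 9*(g**2 - 30*g) = -270*g + 9*g**2)
m = -729 (m = 9*27*(-30 + 27) = 9*27*(-3) = -729)
W - m*(1/(-234) - 1028) = 5009203 - (-729)*(1/(-234) - 1028) = 5009203 - (-729)*(-1/234 - 1028) = 5009203 - (-729)*(-240553)/234 = 5009203 - 1*19484793/26 = 5009203 - 19484793/26 = 110754485/26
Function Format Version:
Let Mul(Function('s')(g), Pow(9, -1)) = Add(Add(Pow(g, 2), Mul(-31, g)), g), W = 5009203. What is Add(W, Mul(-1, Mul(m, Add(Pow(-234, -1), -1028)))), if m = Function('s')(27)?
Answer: Rational(110754485, 26) ≈ 4.2598e+6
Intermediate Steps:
Function('s')(g) = Add(Mul(-270, g), Mul(9, Pow(g, 2))) (Function('s')(g) = Mul(9, Add(Add(Pow(g, 2), Mul(-31, g)), g)) = Mul(9, Add(Pow(g, 2), Mul(-30, g))) = Add(Mul(-270, g), Mul(9, Pow(g, 2))))
m = -729 (m = Mul(9, 27, Add(-30, 27)) = Mul(9, 27, -3) = -729)
Add(W, Mul(-1, Mul(m, Add(Pow(-234, -1), -1028)))) = Add(5009203, Mul(-1, Mul(-729, Add(Pow(-234, -1), -1028)))) = Add(5009203, Mul(-1, Mul(-729, Add(Rational(-1, 234), -1028)))) = Add(5009203, Mul(-1, Mul(-729, Rational(-240553, 234)))) = Add(5009203, Mul(-1, Rational(19484793, 26))) = Add(5009203, Rational(-19484793, 26)) = Rational(110754485, 26)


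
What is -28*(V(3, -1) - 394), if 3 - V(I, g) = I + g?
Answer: 11004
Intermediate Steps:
V(I, g) = 3 - I - g (V(I, g) = 3 - (I + g) = 3 + (-I - g) = 3 - I - g)
-28*(V(3, -1) - 394) = -28*((3 - 1*3 - 1*(-1)) - 394) = -28*((3 - 3 + 1) - 394) = -28*(1 - 394) = -28*(-393) = 11004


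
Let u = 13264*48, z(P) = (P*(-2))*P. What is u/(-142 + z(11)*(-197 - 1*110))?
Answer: 79584/9269 ≈ 8.5860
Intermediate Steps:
z(P) = -2*P² (z(P) = (-2*P)*P = -2*P²)
u = 636672
u/(-142 + z(11)*(-197 - 1*110)) = 636672/(-142 + (-2*11²)*(-197 - 1*110)) = 636672/(-142 + (-2*121)*(-197 - 110)) = 636672/(-142 - 242*(-307)) = 636672/(-142 + 74294) = 636672/74152 = 636672*(1/74152) = 79584/9269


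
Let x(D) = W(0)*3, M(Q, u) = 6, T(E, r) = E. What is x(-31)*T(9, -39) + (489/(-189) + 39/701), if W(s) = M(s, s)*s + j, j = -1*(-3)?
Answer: 3465397/44163 ≈ 78.468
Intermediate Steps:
j = 3
W(s) = 3 + 6*s (W(s) = 6*s + 3 = 3 + 6*s)
x(D) = 9 (x(D) = (3 + 6*0)*3 = (3 + 0)*3 = 3*3 = 9)
x(-31)*T(9, -39) + (489/(-189) + 39/701) = 9*9 + (489/(-189) + 39/701) = 81 + (489*(-1/189) + 39*(1/701)) = 81 + (-163/63 + 39/701) = 81 - 111806/44163 = 3465397/44163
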